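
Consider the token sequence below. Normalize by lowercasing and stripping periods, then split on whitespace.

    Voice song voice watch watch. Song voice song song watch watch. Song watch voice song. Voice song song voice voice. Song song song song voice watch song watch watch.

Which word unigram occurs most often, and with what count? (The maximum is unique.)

Unigram frequencies (highest first):
  song: 13
  voice: 8
  watch: 8

"song", 13 times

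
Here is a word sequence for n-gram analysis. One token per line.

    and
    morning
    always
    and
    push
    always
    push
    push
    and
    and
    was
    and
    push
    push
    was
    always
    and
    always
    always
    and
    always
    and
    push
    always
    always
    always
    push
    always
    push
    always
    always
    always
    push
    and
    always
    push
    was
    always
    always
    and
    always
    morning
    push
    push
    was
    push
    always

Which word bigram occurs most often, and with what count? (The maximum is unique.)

"always always", 6 times

Bigram frequencies (highest first):
  always always: 6
  always and: 5
  push always: 5
  always push: 5
  and always: 4
  and push: 3
  … (12 more, each ≤ 3)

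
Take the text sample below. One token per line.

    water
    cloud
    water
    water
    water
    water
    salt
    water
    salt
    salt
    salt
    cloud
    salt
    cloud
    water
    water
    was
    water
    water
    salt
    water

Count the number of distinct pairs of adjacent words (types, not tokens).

21 tokens → 20 bigram windows in total.
Repeated bigrams (each contributes count−1 duplicates):
  water water: 5
  water salt: 3
  cloud water: 2
  salt cloud: 2
  salt salt: 2
  salt water: 2
10 duplicate windows → 20 − 10 = 10 distinct.

10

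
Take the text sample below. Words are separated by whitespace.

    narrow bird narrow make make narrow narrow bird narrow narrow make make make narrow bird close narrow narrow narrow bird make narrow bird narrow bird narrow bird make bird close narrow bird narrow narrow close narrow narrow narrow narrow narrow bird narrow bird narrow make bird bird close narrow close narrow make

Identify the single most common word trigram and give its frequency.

"narrow bird narrow", 7 times

Trigram frequencies (highest first):
  narrow bird narrow: 7
  narrow narrow narrow: 4
  narrow narrow bird: 3
  bird close narrow: 3
  bird narrow bird: 3
  bird narrow make: 2
  … (21 more, each ≤ 2)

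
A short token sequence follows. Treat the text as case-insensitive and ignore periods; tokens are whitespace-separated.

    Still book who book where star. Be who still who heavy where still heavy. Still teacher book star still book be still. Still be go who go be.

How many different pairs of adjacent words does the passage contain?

28 tokens → 27 bigram windows in total.
Repeated bigrams (each contributes count−1 duplicates):
  still book: 2
1 duplicate windows → 27 − 1 = 26 distinct.

26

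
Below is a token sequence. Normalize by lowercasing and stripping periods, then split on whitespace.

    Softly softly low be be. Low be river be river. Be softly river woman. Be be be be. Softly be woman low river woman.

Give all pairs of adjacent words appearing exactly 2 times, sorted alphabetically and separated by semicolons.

be river; be softly; low be; river be; river woman

Bigram counts meeting the condition (exactly 2 times):
  be river: 2
  be softly: 2
  low be: 2
  river be: 2
  river woman: 2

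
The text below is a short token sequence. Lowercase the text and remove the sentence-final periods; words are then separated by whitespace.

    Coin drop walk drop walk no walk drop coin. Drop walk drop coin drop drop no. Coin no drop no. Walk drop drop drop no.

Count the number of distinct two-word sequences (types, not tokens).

11

25 tokens → 24 bigram windows in total.
Repeated bigrams (each contributes count−1 duplicates):
  walk drop: 4
  coin drop: 3
  drop drop: 3
  drop no: 3
  drop walk: 3
  drop coin: 2
  no walk: 2
13 duplicate windows → 24 − 13 = 11 distinct.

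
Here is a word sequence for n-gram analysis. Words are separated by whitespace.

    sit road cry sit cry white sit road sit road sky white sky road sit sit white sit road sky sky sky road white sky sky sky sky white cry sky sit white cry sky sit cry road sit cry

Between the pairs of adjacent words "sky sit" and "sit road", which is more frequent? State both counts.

"sit road" (4 vs 2)

"sky sit": 2 occurrences
"sit road": 4 occurrences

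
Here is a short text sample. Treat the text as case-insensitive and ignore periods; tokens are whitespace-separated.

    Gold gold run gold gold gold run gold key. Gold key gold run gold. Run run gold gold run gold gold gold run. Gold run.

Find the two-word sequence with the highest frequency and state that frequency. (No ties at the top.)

Bigram frequencies (highest first):
  gold run: 7
  gold gold: 6
  run gold: 6
  gold key: 2
  key gold: 2
  run run: 1

"gold run", 7 times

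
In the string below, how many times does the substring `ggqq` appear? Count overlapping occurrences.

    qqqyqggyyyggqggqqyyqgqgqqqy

1

Sliding a length-4 window over the 27 characters (24 positions):
  position 14–17: ggqq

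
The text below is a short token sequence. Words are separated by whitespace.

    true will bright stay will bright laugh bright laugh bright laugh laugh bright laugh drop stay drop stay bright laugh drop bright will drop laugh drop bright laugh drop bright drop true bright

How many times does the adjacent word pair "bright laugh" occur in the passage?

Scanning the 32 overlapping bigram windows for "bright laugh":
  position 6–7: bright laugh
  position 8–9: bright laugh
  position 10–11: bright laugh
  position 13–14: bright laugh
  position 19–20: bright laugh
  position 27–28: bright laugh

6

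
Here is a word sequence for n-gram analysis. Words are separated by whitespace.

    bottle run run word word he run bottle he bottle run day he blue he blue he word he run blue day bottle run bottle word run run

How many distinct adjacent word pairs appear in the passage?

28 tokens → 27 bigram windows in total.
Repeated bigrams (each contributes count−1 duplicates):
  bottle run: 3
  blue he: 2
  he blue: 2
  he run: 2
  run bottle: 2
  run run: 2
  word he: 2
8 duplicate windows → 27 − 8 = 19 distinct.

19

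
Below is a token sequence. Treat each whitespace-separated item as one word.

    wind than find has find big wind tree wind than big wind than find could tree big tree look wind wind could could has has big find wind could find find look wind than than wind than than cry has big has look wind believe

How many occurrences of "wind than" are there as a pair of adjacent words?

Scanning the 44 overlapping bigram windows for "wind than":
  position 1–2: wind than
  position 9–10: wind than
  position 12–13: wind than
  position 33–34: wind than
  position 36–37: wind than

5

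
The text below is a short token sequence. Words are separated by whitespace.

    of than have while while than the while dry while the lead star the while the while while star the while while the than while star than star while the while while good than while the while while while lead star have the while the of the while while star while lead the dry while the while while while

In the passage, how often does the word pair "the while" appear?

Scanning the 58 overlapping bigram windows for "the while":
  position 7–8: the while
  position 14–15: the while
  position 16–17: the while
  position 20–21: the while
  position 30–31: the while
  position 36–37: the while
  position 43–44: the while
  position 47–48: the while
  position 56–57: the while

9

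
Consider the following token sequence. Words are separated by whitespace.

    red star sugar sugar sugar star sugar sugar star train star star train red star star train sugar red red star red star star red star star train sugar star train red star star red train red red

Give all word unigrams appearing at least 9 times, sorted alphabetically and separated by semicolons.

red; star

Unigram counts meeting the condition (at least 9 times):
  red: 10
  star: 15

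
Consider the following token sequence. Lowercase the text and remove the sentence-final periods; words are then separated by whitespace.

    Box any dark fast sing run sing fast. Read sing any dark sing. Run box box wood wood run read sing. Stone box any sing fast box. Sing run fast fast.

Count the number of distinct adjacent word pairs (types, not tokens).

31 tokens → 30 bigram windows in total.
Repeated bigrams (each contributes count−1 duplicates):
  sing run: 3
  any dark: 2
  box any: 2
  read sing: 2
  sing fast: 2
6 duplicate windows → 30 − 6 = 24 distinct.

24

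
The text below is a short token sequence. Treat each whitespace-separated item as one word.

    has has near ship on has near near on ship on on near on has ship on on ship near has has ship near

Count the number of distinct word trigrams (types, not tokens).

21

24 tokens → 22 trigram windows in total.
Repeated trigrams (each contributes count−1 duplicates):
  ship on on: 2
1 duplicate windows → 22 − 1 = 21 distinct.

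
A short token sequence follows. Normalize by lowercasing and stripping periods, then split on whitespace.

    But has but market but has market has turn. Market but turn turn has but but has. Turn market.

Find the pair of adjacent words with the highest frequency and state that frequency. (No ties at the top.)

"but has", 3 times

Bigram frequencies (highest first):
  but has: 3
  has but: 2
  market but: 2
  has turn: 2
  turn market: 2
  but market: 1
  … (6 more, each ≤ 1)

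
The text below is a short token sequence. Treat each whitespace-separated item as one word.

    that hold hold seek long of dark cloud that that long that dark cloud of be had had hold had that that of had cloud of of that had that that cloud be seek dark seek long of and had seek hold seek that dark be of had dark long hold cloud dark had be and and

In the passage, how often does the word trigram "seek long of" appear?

2

Scanning the 55 overlapping trigram windows for "seek long of":
  position 4–6: seek long of
  position 36–38: seek long of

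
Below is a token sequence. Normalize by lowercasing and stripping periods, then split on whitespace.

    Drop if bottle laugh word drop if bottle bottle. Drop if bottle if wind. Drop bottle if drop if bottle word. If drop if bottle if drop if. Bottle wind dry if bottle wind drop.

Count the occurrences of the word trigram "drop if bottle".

Scanning the 33 overlapping trigram windows for "drop if bottle":
  position 1–3: drop if bottle
  position 6–8: drop if bottle
  position 10–12: drop if bottle
  position 18–20: drop if bottle
  position 23–25: drop if bottle
  position 27–29: drop if bottle

6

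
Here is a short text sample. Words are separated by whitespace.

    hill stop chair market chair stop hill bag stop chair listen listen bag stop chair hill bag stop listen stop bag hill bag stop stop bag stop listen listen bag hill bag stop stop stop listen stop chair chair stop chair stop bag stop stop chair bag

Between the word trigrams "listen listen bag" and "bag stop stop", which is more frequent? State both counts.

"bag stop stop" (3 vs 2)

"listen listen bag": 2 occurrences
"bag stop stop": 3 occurrences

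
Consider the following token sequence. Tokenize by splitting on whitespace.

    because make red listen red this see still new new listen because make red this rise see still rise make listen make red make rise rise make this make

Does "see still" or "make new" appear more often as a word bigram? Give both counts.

"see still": 2 occurrences
"make new": 0 occurrences

"see still" (2 vs 0)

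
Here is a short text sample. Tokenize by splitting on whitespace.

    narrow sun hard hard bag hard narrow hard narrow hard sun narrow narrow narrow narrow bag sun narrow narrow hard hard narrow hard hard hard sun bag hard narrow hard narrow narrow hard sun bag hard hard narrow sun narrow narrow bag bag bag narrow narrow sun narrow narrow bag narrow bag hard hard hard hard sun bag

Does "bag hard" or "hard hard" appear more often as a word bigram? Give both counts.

"hard hard" (8 vs 4)

"bag hard": 4 occurrences
"hard hard": 8 occurrences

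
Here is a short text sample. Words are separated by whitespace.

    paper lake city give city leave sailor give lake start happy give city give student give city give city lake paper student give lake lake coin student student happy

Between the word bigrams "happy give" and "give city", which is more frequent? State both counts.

"happy give": 1 occurrence
"give city": 4 occurrences

"give city" (4 vs 1)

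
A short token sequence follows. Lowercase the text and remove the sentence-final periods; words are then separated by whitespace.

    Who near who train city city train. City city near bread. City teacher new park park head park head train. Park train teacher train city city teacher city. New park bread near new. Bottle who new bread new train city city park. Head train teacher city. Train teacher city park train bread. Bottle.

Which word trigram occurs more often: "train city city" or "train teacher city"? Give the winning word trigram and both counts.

"train city city": 4 occurrences
"train teacher city": 2 occurrences

"train city city" (4 vs 2)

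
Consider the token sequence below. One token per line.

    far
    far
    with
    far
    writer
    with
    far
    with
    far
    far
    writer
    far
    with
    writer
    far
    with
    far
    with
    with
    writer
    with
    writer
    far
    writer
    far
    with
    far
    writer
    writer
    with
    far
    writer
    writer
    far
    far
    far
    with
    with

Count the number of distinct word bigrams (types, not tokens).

9

38 tokens → 37 bigram windows in total.
Repeated bigrams (each contributes count−1 duplicates):
  far with: 7
  with far: 6
  far writer: 5
  writer far: 5
  far far: 4
  with writer: 3
  writer with: 3
  with with: 2
  … (1 more repeated)
28 duplicate windows → 37 − 28 = 9 distinct.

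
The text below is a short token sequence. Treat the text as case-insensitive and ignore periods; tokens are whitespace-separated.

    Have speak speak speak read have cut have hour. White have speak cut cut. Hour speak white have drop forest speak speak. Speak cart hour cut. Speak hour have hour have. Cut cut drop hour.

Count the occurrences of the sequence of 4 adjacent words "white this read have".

Scanning the 32 overlapping 4-gram windows for "white this read have":
  (none found)

0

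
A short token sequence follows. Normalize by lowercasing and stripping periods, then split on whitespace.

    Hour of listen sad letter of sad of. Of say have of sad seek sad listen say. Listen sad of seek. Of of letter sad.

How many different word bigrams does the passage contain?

25 tokens → 24 bigram windows in total.
Repeated bigrams (each contributes count−1 duplicates):
  listen sad: 2
  of of: 2
  of sad: 2
  sad of: 2
4 duplicate windows → 24 − 4 = 20 distinct.

20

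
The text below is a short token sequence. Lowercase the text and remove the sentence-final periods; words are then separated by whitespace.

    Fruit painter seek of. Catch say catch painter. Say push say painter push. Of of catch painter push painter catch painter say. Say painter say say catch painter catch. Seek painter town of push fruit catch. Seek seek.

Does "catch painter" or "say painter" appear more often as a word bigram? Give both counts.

"catch painter" (4 vs 2)

"catch painter": 4 occurrences
"say painter": 2 occurrences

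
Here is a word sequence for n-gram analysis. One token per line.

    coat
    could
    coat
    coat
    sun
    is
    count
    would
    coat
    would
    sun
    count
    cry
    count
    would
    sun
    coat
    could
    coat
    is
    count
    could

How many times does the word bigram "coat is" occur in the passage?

Scanning the 21 overlapping bigram windows for "coat is":
  position 19–20: coat is

1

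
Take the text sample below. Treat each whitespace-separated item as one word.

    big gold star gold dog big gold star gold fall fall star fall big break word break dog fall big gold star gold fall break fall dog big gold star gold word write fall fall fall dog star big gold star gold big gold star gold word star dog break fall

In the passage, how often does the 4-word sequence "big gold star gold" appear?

Scanning the 48 overlapping 4-gram windows for "big gold star gold":
  position 1–4: big gold star gold
  position 6–9: big gold star gold
  position 20–23: big gold star gold
  position 28–31: big gold star gold
  position 39–42: big gold star gold
  position 43–46: big gold star gold

6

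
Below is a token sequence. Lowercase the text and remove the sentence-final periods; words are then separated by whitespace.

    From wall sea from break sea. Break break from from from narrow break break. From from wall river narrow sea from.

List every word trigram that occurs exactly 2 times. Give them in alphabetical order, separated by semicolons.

Trigram counts meeting the condition (exactly 2 times):
  break break from: 2
  break from from: 2

break break from; break from from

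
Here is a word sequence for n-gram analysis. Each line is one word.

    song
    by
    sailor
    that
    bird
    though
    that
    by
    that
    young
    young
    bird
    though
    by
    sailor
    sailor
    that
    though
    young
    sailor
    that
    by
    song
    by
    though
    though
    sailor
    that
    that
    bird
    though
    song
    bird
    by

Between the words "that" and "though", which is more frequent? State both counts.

"that": 7 occurrences
"though": 6 occurrences

"that" (7 vs 6)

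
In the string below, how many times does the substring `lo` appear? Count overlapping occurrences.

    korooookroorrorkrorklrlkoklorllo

Sliding a length-2 window over the 32 characters (31 positions):
  position 27–28: lo
  position 31–32: lo

2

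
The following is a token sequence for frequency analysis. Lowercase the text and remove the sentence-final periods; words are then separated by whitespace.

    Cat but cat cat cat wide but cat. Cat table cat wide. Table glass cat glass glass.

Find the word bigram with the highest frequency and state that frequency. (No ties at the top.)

"cat cat", 3 times

Bigram frequencies (highest first):
  cat cat: 3
  but cat: 2
  cat wide: 2
  cat but: 1
  wide but: 1
  cat table: 1
  … (6 more, each ≤ 1)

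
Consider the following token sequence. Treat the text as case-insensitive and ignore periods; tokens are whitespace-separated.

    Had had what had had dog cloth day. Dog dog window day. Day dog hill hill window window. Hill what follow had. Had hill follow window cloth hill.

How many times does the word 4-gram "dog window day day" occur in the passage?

1

Scanning the 25 overlapping 4-gram windows for "dog window day day":
  position 10–13: dog window day day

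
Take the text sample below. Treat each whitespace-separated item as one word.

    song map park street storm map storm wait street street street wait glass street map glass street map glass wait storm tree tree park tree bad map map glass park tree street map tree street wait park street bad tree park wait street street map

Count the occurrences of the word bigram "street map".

4

Scanning the 44 overlapping bigram windows for "street map":
  position 14–15: street map
  position 17–18: street map
  position 32–33: street map
  position 44–45: street map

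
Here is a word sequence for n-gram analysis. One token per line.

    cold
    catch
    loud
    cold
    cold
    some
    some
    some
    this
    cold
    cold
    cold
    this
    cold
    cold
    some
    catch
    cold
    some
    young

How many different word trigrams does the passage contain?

20 tokens → 18 trigram windows in total.
Repeated trigrams (each contributes count−1 duplicates):
  cold cold some: 2
  this cold cold: 2
2 duplicate windows → 18 − 2 = 16 distinct.

16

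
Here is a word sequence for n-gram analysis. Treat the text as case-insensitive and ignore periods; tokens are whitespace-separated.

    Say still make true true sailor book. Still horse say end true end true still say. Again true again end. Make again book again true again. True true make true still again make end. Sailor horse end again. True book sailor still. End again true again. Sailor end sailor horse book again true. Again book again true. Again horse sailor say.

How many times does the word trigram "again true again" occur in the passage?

Scanning the 59 overlapping trigram windows for "again true again":
  position 17–19: again true again
  position 24–26: again true again
  position 44–46: again true again
  position 52–54: again true again
  position 56–58: again true again

5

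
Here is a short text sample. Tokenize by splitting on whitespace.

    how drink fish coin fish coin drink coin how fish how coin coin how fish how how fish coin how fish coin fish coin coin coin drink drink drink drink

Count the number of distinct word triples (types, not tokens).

21

30 tokens → 28 trigram windows in total.
Repeated trigrams (each contributes count−1 duplicates):
  coin how fish: 3
  coin fish coin: 2
  drink drink drink: 2
  fish coin fish: 2
  how fish coin: 2
  how fish how: 2
7 duplicate windows → 28 − 7 = 21 distinct.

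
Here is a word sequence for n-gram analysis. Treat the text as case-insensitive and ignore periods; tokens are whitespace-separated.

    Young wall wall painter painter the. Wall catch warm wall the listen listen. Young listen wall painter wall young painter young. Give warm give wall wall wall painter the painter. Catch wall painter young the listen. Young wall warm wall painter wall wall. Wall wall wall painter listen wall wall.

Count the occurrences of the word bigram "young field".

Scanning the 49 overlapping bigram windows for "young field":
  (none found)

0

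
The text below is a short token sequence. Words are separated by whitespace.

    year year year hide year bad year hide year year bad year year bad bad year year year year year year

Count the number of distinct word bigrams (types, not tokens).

21 tokens → 20 bigram windows in total.
Repeated bigrams (each contributes count−1 duplicates):
  year year: 9
  bad year: 3
  year bad: 3
  hide year: 2
  year hide: 2
14 duplicate windows → 20 − 14 = 6 distinct.

6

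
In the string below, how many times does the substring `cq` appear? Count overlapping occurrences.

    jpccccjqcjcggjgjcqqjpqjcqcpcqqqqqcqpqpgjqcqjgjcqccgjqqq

6

Sliding a length-2 window over the 55 characters (54 positions):
  position 17–18: cq
  position 24–25: cq
  position 28–29: cq
  position 34–35: cq
  position 42–43: cq
  position 47–48: cq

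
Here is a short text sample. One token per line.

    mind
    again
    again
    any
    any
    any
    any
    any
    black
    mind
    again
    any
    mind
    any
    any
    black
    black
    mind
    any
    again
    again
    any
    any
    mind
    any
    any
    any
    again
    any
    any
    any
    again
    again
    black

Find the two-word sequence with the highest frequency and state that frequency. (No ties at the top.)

Bigram frequencies (highest first):
  any any: 10
  again any: 4
  again again: 3
  mind any: 3
  any again: 3
  mind again: 2
  … (5 more, each ≤ 2)

"any any", 10 times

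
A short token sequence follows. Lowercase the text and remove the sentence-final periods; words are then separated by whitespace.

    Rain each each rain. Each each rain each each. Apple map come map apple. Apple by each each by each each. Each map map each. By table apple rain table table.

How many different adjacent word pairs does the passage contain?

20

31 tokens → 30 bigram windows in total.
Repeated bigrams (each contributes count−1 duplicates):
  each each: 6
  rain each: 3
  by each: 2
  each by: 2
  each rain: 2
10 duplicate windows → 30 − 10 = 20 distinct.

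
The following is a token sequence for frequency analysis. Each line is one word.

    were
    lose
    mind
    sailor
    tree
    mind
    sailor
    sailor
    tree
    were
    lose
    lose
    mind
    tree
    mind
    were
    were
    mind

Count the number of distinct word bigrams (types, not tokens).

12

18 tokens → 17 bigram windows in total.
Repeated bigrams (each contributes count−1 duplicates):
  lose mind: 2
  mind sailor: 2
  sailor tree: 2
  tree mind: 2
  were lose: 2
5 duplicate windows → 17 − 5 = 12 distinct.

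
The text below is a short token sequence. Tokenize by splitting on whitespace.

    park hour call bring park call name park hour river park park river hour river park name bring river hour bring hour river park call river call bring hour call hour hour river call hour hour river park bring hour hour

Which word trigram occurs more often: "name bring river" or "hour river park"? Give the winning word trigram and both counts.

"name bring river": 1 occurrence
"hour river park": 4 occurrences

"hour river park" (4 vs 1)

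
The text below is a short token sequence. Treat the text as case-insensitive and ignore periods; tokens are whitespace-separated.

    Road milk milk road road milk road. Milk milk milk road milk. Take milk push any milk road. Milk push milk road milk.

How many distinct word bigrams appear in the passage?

10

23 tokens → 22 bigram windows in total.
Repeated bigrams (each contributes count−1 duplicates):
  road milk: 6
  milk road: 5
  milk milk: 3
  milk push: 2
12 duplicate windows → 22 − 12 = 10 distinct.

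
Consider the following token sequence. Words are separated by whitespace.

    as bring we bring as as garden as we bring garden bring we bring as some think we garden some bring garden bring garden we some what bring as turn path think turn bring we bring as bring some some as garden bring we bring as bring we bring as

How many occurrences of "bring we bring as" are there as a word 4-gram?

5

Scanning the 47 overlapping 4-gram windows for "bring we bring as":
  position 2–5: bring we bring as
  position 12–15: bring we bring as
  position 34–37: bring we bring as
  position 43–46: bring we bring as
  position 47–50: bring we bring as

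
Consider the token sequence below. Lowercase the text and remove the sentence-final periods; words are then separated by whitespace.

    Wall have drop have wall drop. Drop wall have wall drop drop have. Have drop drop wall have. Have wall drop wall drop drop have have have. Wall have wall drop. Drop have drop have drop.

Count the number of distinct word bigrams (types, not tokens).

8

36 tokens → 35 bigram windows in total.
Repeated bigrams (each contributes count−1 duplicates):
  drop drop: 5
  drop have: 5
  have wall: 5
  wall drop: 5
  have drop: 4
  have have: 4
  wall have: 4
  drop wall: 3
27 duplicate windows → 35 − 27 = 8 distinct.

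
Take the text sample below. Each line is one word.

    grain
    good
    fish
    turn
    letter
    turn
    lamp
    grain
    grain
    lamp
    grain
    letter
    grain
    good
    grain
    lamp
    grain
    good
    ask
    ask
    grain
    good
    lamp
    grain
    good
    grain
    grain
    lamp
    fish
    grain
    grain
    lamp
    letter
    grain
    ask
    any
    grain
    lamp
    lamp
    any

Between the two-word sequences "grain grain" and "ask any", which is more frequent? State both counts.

"grain grain": 3 occurrences
"ask any": 1 occurrence

"grain grain" (3 vs 1)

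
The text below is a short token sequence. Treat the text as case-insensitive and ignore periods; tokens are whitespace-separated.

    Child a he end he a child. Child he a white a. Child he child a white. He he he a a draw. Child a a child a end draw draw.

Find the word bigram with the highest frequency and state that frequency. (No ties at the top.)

Bigram frequencies (highest first):
  child a: 4
  he a: 3
  a child: 3
  child he: 2
  a white: 2
  he he: 2
  … (13 more, each ≤ 2)

"child a", 4 times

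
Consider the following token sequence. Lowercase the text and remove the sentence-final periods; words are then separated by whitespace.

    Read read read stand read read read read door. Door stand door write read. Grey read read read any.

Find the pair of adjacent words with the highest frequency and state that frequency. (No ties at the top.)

Bigram frequencies (highest first):
  read read: 7
  read stand: 1
  stand read: 1
  read door: 1
  door door: 1
  door stand: 1
  … (6 more, each ≤ 1)

"read read", 7 times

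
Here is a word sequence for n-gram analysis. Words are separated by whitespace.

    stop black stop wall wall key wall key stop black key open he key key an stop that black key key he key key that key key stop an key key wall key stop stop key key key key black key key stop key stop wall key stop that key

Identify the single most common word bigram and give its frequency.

Bigram frequencies (highest first):
  key key: 9
  key stop: 6
  wall key: 4
  black key: 3
  stop black: 2
  stop wall: 2
  … (18 more, each ≤ 2)

"key key", 9 times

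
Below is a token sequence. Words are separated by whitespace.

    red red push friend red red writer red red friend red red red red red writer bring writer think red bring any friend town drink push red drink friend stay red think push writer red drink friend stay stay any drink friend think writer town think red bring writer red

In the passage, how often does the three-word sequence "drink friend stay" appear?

2

Scanning the 48 overlapping trigram windows for "drink friend stay":
  position 28–30: drink friend stay
  position 36–38: drink friend stay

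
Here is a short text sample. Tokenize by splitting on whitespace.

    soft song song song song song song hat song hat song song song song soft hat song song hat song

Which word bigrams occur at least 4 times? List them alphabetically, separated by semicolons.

Bigram counts meeting the condition (at least 4 times):
  hat song: 4
  song song: 9

hat song; song song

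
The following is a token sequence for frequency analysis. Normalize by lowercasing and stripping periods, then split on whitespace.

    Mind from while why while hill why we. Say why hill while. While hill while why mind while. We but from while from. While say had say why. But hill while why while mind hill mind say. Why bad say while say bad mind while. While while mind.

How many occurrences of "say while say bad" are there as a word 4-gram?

1

Scanning the 45 overlapping 4-gram windows for "say while say bad":
  position 40–43: say while say bad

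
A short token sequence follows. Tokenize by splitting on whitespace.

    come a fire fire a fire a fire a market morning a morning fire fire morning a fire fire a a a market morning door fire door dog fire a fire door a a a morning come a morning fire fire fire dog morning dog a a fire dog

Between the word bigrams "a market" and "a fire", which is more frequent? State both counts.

"a fire" (6 vs 2)

"a market": 2 occurrences
"a fire": 6 occurrences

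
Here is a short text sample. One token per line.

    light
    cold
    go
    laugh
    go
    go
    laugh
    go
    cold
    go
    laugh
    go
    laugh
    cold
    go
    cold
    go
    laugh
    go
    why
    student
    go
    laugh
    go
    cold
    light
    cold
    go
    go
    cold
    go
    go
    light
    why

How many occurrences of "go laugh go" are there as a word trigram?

5

Scanning the 32 overlapping trigram windows for "go laugh go":
  position 3–5: go laugh go
  position 6–8: go laugh go
  position 10–12: go laugh go
  position 17–19: go laugh go
  position 22–24: go laugh go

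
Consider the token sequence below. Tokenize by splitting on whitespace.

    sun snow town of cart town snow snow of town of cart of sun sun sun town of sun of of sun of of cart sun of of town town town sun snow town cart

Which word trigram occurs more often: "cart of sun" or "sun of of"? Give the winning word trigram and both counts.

"sun of of" (3 vs 1)

"cart of sun": 1 occurrence
"sun of of": 3 occurrences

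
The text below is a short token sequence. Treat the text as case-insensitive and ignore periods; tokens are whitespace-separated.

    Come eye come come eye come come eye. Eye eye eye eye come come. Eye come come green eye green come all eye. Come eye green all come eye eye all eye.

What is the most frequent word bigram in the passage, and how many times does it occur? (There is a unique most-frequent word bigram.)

"come eye", 6 times

Bigram frequencies (highest first):
  come eye: 6
  eye come: 5
  eye eye: 5
  come come: 4
  eye green: 2
  all eye: 2
  … (7 more, each ≤ 1)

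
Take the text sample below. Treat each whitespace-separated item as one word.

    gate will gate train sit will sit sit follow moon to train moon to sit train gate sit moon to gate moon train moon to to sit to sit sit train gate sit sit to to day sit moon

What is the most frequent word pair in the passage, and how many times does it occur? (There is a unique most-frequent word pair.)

Bigram frequencies (highest first):
  moon to: 4
  sit sit: 3
  to sit: 3
  train moon: 2
  sit train: 2
  train gate: 2
  … (18 more, each ≤ 2)

"moon to", 4 times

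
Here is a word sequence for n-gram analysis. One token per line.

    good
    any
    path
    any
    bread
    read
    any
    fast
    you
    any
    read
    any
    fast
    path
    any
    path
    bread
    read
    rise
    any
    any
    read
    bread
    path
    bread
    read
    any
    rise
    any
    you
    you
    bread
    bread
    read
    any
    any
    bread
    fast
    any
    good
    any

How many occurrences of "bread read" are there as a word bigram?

Scanning the 40 overlapping bigram windows for "bread read":
  position 5–6: bread read
  position 17–18: bread read
  position 25–26: bread read
  position 33–34: bread read

4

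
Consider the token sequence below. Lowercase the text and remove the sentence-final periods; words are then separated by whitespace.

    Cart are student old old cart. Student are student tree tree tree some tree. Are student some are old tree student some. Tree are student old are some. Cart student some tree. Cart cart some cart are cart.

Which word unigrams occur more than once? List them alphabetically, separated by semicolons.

are; cart; old; some; student; tree

Unigram counts meeting the condition (more than once):
  are: 7
  cart: 7
  old: 4
  some: 6
  student: 7
  tree: 7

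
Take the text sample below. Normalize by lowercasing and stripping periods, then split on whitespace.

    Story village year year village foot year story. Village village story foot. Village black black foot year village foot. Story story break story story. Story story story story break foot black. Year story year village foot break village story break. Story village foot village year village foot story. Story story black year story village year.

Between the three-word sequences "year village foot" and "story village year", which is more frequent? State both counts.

"year village foot" (4 vs 2)

"year village foot": 4 occurrences
"story village year": 2 occurrences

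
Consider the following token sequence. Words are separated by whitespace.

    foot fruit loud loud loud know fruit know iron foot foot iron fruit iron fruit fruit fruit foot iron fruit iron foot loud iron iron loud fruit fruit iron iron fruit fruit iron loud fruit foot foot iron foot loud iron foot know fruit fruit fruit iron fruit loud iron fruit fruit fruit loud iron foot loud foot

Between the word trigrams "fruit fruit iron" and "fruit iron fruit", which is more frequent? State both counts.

"fruit fruit iron": 3 occurrences
"fruit iron fruit": 2 occurrences

"fruit fruit iron" (3 vs 2)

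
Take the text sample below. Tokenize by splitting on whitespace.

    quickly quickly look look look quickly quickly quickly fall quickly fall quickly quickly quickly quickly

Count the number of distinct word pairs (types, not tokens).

6

15 tokens → 14 bigram windows in total.
Repeated bigrams (each contributes count−1 duplicates):
  quickly quickly: 6
  fall quickly: 2
  look look: 2
  quickly fall: 2
8 duplicate windows → 14 − 8 = 6 distinct.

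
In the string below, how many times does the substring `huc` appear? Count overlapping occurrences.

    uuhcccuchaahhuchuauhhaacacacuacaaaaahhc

Sliding a length-3 window over the 39 characters (37 positions):
  position 13–15: huc

1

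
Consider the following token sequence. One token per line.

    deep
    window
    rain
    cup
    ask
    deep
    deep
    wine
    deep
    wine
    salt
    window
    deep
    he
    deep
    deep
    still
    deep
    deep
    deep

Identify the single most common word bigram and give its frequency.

Bigram frequencies (highest first):
  deep deep: 4
  deep wine: 2
  deep window: 1
  window rain: 1
  rain cup: 1
  cup ask: 1
  … (9 more, each ≤ 1)

"deep deep", 4 times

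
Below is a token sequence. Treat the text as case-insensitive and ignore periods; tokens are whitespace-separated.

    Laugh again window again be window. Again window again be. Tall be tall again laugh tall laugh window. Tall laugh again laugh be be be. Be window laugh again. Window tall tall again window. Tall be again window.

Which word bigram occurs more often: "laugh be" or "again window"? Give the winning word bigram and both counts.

"laugh be": 1 occurrence
"again window": 5 occurrences

"again window" (5 vs 1)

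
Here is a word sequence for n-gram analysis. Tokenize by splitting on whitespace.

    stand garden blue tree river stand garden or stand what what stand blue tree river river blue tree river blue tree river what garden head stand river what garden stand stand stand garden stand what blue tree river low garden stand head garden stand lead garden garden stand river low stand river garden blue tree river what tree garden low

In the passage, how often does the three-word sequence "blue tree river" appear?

6

Scanning the 58 overlapping trigram windows for "blue tree river":
  position 3–5: blue tree river
  position 13–15: blue tree river
  position 17–19: blue tree river
  position 20–22: blue tree river
  position 36–38: blue tree river
  position 54–56: blue tree river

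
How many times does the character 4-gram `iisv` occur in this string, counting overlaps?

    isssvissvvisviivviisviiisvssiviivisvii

2

Sliding a length-4 window over the 38 characters (35 positions):
  position 18–21: iisv
  position 23–26: iisv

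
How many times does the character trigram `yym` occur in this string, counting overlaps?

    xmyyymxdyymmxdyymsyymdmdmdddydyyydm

Sliding a length-3 window over the 35 characters (33 positions):
  position 4–6: yym
  position 9–11: yym
  position 15–17: yym
  position 19–21: yym

4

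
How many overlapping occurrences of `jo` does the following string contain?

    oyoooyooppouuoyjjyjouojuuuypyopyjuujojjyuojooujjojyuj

Sliding a length-2 window over the 53 characters (52 positions):
  position 19–20: jo
  position 36–37: jo
  position 43–44: jo
  position 48–49: jo

4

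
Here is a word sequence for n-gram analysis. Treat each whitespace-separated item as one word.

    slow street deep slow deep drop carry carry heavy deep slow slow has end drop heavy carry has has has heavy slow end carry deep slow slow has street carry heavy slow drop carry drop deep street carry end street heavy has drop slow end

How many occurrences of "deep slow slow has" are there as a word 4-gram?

Scanning the 42 overlapping 4-gram windows for "deep slow slow has":
  position 10–13: deep slow slow has
  position 25–28: deep slow slow has

2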